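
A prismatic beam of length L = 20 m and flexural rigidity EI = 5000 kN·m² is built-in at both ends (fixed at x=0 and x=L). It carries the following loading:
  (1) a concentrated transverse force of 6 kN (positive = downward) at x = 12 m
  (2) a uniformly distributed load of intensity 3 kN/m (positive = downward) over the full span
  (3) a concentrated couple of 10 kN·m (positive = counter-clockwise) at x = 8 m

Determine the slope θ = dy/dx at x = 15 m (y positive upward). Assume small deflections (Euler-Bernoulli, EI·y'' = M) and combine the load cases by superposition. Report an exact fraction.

θ(15) = 2183/50000 rad

Load 1 — point force P=6 kN at a=12 m (b=L-a=8):
  θ_1 = Pa²(L-x)(2bL-(3b+a)(L-x))/(2L³EI)  [x>a] = 6·12²·(20-15)·(2·8·20-(3·8+12)·(20-15))/(2·20³·5000) = 189/25000 rad
Load 2 — uniform load w=3 kN/m over full span:
  θ_2 = -wx(L-x)(L-2x)/(12EI) = -3·15·(20-15)·(20-2·15)/(12·5000) = 3/80 rad
Load 3 — applied couple M₀=10 kN·m at a=8 m (b=L-a=12):
  θ_3 = (R_Ax²/2 - M_Ax - M₀(x-a))/EI  [x>a] with R_A=18/25, M_A=6/5 = ((18/25)·15²/2 - (6/5)·15 - 10·(15-8))/5000 = -7/5000 rad
Superposition: θ = Σ θ_i = 2183/50000 rad ≈ 0.043660 rad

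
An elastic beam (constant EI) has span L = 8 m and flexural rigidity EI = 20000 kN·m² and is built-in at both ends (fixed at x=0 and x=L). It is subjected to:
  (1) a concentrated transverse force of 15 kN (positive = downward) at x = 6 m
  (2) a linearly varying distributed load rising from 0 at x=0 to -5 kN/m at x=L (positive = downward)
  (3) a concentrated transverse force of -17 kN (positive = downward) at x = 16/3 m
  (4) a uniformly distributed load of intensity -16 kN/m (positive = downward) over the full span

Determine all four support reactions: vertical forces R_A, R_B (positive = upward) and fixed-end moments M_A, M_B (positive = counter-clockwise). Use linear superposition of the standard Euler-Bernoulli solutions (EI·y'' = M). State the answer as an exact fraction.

Load 1 — point force P=15 kN at a=6 m (b=L-a=2):
  R_A = Pb²(3a+b)/L³ = 15·2²·(3·6+2)/8³ = 75/32 kN
  M_A = Pab²/L² = 15·6·2²/8² = 45/8 kN·m
  R_B = Pa²(a+3b)/L³ = 15·6²·(6+3·2)/8³ = 405/32 kN
  M_B = -Pa²b/L² = -15·6²·2/8² = -135/8 kN·m
Load 2 — triangular load w₀=-5 kN/m (0→w₀ over full span):
  R_A = 3w₀L/20 = 3·(-5)·8/20 = -6 kN
  M_A = w₀L²/30 = (-5)·8²/30 = -32/3 kN·m
  R_B = 7w₀L/20 = 7·(-5)·8/20 = -14 kN
  M_B = -w₀L²/20 = -(-5)·8²/20 = 16 kN·m
Load 3 — point force P=-17 kN at a=16/3 m (b=L-a=8/3):
  R_A = Pb²(3a+b)/L³ = (-17)·(8/3)²·(3·(16/3)+(8/3))/8³ = -119/27 kN
  M_A = Pab²/L² = (-17)·(16/3)·(8/3)²/8² = -272/27 kN·m
  R_B = Pa²(a+3b)/L³ = (-17)·(16/3)²·((16/3)+3·(8/3))/8³ = -340/27 kN
  M_B = -Pa²b/L² = -(-17)·(16/3)²·(8/3)/8² = 544/27 kN·m
Load 4 — uniform load w=-16 kN/m over full span:
  R_A = wL/2 = (-16)·8/2 = -64 kN
  M_A = wL²/12 = (-16)·8²/12 = -256/3 kN·m
  R_B = wL/2 = (-16)·8/2 = -64 kN
  M_B = -wL²/12 = -(-16)·8²/12 = 256/3 kN·m
Superposition: R_A = -62263/864 kN, M_A = -21697/216 kN·m, R_B = -67337/864 kN, M_B = 22595/216 kN·m

R_A = -62263/864 kN, M_A = -21697/216 kN·m, R_B = -67337/864 kN, M_B = 22595/216 kN·m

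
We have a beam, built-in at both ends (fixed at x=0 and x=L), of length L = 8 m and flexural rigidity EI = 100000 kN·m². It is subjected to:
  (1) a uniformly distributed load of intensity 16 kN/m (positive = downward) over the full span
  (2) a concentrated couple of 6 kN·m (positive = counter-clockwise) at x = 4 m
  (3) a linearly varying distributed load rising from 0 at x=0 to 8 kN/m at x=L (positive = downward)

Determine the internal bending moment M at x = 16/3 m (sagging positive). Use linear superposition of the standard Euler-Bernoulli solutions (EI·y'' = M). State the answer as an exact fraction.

Load 1 — uniform load w=16 kN/m over full span:
  M_1 = wLx/2 - wL²/12 - wx²/2 = 16·8·(16/3)/2 - 16·8²/12 - 16·(16/3)²/2 = 256/9 kN·m
Load 2 — applied couple M₀=6 kN·m at a=4 m (b=L-a=4):
  M_2 = R_Ax - M_A - M₀  [x>a] with R_A=9/8, M_A=3/2 = (9/8)·(16/3) - (3/2) - 6 = -3/2 kN·m
Load 3 — triangular load w₀=8 kN/m (0→w₀ over full span):
  M_3 = 3w₀Lx/20 - w₀L²/30 - w₀x³/(6L) = 3·8·8·(16/3)/20 - 8·8²/30 - 8·(16/3)³/(6·8) = 3584/405 kN·m
Superposition: M = Σ M_i = 28993/810 kN·m ≈ 35.793827 kN·m

M(16/3) = 28993/810 kN·m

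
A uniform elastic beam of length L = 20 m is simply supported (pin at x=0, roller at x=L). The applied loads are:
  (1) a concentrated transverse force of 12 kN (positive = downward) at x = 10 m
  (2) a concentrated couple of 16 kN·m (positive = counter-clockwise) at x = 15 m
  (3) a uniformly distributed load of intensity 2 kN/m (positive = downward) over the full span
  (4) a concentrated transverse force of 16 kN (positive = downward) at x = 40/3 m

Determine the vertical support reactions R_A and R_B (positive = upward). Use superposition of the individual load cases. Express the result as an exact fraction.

Load 1 — point force P=12 kN at a=10 m (b=L-a=10):
  R_A = Pb/L = 12·10/20 = 6 kN
  R_B = Pa/L = 12·10/20 = 6 kN
Load 2 — applied couple M₀=16 kN·m at a=15 m (b=L-a=5):
  R_A = M₀/L = 16/20 = 4/5 kN
  R_B = -M₀/L = -16/20 = -4/5 kN
Load 3 — uniform load w=2 kN/m over full span:
  R_A = wL/2 = 2·20/2 = 20 kN
  R_B = wL/2 = 2·20/2 = 20 kN
Load 4 — point force P=16 kN at a=40/3 m (b=L-a=20/3):
  R_A = Pb/L = 16·(20/3)/20 = 16/3 kN
  R_B = Pa/L = 16·(40/3)/20 = 32/3 kN
Superposition: R_A = 482/15 kN, R_B = 538/15 kN

R_A = 482/15 kN, R_B = 538/15 kN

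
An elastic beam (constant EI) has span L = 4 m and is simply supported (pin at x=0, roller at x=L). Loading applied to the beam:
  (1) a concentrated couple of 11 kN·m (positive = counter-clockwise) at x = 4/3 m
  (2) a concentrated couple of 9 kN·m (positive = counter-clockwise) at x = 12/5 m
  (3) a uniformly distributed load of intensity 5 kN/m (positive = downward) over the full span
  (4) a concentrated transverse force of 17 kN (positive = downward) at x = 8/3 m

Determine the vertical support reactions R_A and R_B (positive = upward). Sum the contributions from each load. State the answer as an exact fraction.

Load 1 — applied couple M₀=11 kN·m at a=4/3 m (b=L-a=8/3):
  R_A = M₀/L = 11/4 kN
  R_B = -M₀/L = -11/4 kN
Load 2 — applied couple M₀=9 kN·m at a=12/5 m (b=L-a=8/5):
  R_A = M₀/L = 9/4 kN
  R_B = -M₀/L = -9/4 kN
Load 3 — uniform load w=5 kN/m over full span:
  R_A = wL/2 = 5·4/2 = 10 kN
  R_B = wL/2 = 5·4/2 = 10 kN
Load 4 — point force P=17 kN at a=8/3 m (b=L-a=4/3):
  R_A = Pb/L = 17·(4/3)/4 = 17/3 kN
  R_B = Pa/L = 17·(8/3)/4 = 34/3 kN
Superposition: R_A = 62/3 kN, R_B = 49/3 kN

R_A = 62/3 kN, R_B = 49/3 kN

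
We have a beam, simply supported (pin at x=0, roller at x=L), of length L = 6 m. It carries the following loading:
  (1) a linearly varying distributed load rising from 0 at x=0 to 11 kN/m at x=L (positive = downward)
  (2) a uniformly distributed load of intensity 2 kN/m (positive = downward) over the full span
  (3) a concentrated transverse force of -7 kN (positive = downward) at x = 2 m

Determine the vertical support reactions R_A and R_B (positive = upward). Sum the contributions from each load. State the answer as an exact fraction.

R_A = 37/3 kN, R_B = 77/3 kN

Load 1 — triangular load w₀=11 kN/m (0→w₀ over full span):
  R_A = w₀L/6 = 11·6/6 = 11 kN
  R_B = w₀L/3 = 11·6/3 = 22 kN
Load 2 — uniform load w=2 kN/m over full span:
  R_A = wL/2 = 2·6/2 = 6 kN
  R_B = wL/2 = 2·6/2 = 6 kN
Load 3 — point force P=-7 kN at a=2 m (b=L-a=4):
  R_A = Pb/L = (-7)·4/6 = -14/3 kN
  R_B = Pa/L = (-7)·2/6 = -7/3 kN
Superposition: R_A = 37/3 kN, R_B = 77/3 kN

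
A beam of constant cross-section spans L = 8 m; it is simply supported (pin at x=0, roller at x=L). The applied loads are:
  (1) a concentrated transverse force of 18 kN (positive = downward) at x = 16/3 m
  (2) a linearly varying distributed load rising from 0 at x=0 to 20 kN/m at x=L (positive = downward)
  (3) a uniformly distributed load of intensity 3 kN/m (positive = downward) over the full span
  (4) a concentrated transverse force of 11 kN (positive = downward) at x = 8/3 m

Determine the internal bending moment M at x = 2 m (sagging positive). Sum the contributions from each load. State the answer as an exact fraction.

Load 1 — point force P=18 kN at a=16/3 m (b=L-a=8/3):
  M_1 = Pbx/L  [x≤a] = 18·(8/3)·2/8 = 12 kN·m
Load 2 — triangular load w₀=20 kN/m (0→w₀ over full span):
  M_2 = w₀Lx/6 - w₀x³/(6L) = 20·8·2/6 - 20·2³/(6·8) = 50 kN·m
Load 3 — uniform load w=3 kN/m over full span:
  M_3 = wx(L-x)/2 = 3·2·(8-2)/2 = 18 kN·m
Load 4 — point force P=11 kN at a=8/3 m (b=L-a=16/3):
  M_4 = Pbx/L  [x≤a] = 11·(16/3)·2/8 = 44/3 kN·m
Superposition: M = Σ M_i = 284/3 kN·m ≈ 94.666667 kN·m

M(2) = 284/3 kN·m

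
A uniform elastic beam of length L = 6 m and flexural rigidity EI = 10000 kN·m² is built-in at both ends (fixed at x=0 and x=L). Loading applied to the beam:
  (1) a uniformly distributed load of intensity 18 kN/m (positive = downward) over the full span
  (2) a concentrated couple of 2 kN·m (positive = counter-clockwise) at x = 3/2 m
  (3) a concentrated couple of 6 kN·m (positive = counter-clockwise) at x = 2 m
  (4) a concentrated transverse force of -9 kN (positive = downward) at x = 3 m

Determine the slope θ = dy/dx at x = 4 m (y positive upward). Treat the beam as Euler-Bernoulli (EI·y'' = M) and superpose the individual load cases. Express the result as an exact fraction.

Load 1 — uniform load w=18 kN/m over full span:
  θ_1 = -wx(L-x)(L-2x)/(12EI) = -18·4·(6-4)·(6-2·4)/(12·10000) = 3/1250 rad
Load 2 — applied couple M₀=2 kN·m at a=3/2 m (b=L-a=9/2):
  θ_2 = (R_Ax²/2 - M_Ax - M₀(x-a))/EI  [x>a] with R_A=3/8, M_A=-3/8 = ((3/8)·4²/2 - (-3/8)·4 - 2·(4-(3/2)))/10000 = -1/20000 rad
Load 3 — applied couple M₀=6 kN·m at a=2 m (b=L-a=4):
  θ_3 = (R_Ax²/2 - M_Ax - M₀(x-a))/EI  [x>a] with R_A=4/3, M_A=0 = ((4/3)·4²/2 - 0·4 - 6·(4-2))/10000 = -1/7500 rad
Load 4 — point force P=-9 kN at a=3 m (b=L-a=3):
  θ_4 = Pa²(L-x)(2bL-(3b+a)(L-x))/(2L³EI)  [x>a] = (-9)·3²·(6-4)·(2·3·6-(3·3+3)·(6-4))/(2·6³·10000) = -9/20000 rad
Superposition: θ = Σ θ_i = 53/30000 rad ≈ 0.001767 rad

θ(4) = 53/30000 rad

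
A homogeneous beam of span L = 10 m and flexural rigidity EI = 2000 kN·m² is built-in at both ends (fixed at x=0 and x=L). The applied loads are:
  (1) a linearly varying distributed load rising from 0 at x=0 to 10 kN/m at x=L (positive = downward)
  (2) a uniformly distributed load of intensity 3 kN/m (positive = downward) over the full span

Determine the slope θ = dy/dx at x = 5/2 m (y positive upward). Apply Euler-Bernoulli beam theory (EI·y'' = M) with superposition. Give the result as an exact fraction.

θ(5/2) = -63/2048 rad

Load 1 — triangular load w₀=10 kN/m (0→w₀ over full span):
  θ_1 = -w₀(2x(L-x)(L-2x)(x+2L)+x²(L-x)²)/(120LEI) = -10·(2·(5/2)·(10-(5/2))·(10-2·(5/2))·((5/2)+2·10)+(5/2)²·(10-(5/2))²)/(120·10·2000) = -39/2048 rad
Load 2 — uniform load w=3 kN/m over full span:
  θ_2 = -wx(L-x)(L-2x)/(12EI) = -3·(5/2)·(10-(5/2))·(10-2·(5/2))/(12·2000) = -3/256 rad
Superposition: θ = Σ θ_i = -63/2048 rad ≈ -0.030762 rad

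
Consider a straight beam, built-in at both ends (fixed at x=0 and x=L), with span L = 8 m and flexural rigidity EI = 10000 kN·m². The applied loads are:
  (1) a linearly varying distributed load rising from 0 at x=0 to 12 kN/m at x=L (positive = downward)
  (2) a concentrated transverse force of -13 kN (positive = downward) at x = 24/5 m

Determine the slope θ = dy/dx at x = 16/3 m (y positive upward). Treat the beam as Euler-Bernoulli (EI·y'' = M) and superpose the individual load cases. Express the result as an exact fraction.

θ(16/3) = 4882/6328125 rad

Load 1 — triangular load w₀=12 kN/m (0→w₀ over full span):
  θ_1 = -w₀(2x(L-x)(L-2x)(x+2L)+x²(L-x)²)/(120LEI) = -12·(2·(16/3)·(8-(16/3))·(8-2·(16/3))·((16/3)+2·8)+(16/3)²·(8-(16/3))²)/(120·8·10000) = 448/253125 rad
Load 2 — point force P=-13 kN at a=24/5 m (b=L-a=16/5):
  θ_2 = Pa²(L-x)(2bL-(3b+a)(L-x))/(2L³EI)  [x>a] = (-13)·(24/5)²·(8-(16/3))·(2·(16/5)·8-(3·(16/5)+(24/5))·(8-(16/3)))/(2·8³·10000) = -78/78125 rad
Superposition: θ = Σ θ_i = 4882/6328125 rad ≈ 0.000771 rad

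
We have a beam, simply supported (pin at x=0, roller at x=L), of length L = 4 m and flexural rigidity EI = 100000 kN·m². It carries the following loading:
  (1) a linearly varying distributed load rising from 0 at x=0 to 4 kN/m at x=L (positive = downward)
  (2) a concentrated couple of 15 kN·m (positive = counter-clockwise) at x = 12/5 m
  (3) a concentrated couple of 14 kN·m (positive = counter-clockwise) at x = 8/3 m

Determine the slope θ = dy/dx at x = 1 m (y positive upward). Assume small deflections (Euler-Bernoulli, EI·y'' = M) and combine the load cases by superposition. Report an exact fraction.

θ(1) = -689/6000000 rad

Load 1 — triangular load w₀=4 kN/m (0→w₀ over full span):
  θ_1 = -w₀(7L⁴-30L²x²+15x⁴)/(360LEI) = -4·(7·4⁴-30·4²·1²+15·1⁴)/(360·4·100000) = -1327/36000000 rad
Load 2 — applied couple M₀=15 kN·m at a=12/5 m (b=L-a=8/5):
  θ_2 = (M₀x²/(2L)+C₁)/EI  [x≤a] with C₁=M₀(3b²-L²)/(6L)=-26/5 = (15·1²/(2·4)+(-26/5))/100000 = -133/4000000 rad
Load 3 — applied couple M₀=14 kN·m at a=8/3 m (b=L-a=4/3):
  θ_3 = (M₀x²/(2L)+C₁)/EI  [x≤a] with C₁=M₀(3b²-L²)/(6L)=-56/9 = (14·1²/(2·4)+(-56/9))/100000 = -161/3600000 rad
Superposition: θ = Σ θ_i = -689/6000000 rad ≈ -0.000115 rad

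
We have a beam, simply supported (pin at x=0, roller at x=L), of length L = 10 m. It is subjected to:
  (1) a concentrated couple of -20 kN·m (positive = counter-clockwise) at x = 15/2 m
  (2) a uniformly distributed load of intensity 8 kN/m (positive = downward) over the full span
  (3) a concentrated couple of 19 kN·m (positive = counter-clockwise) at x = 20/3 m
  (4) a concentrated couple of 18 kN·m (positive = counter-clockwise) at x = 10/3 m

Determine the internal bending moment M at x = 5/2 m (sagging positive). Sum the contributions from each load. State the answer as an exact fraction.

M(5/2) = 317/4 kN·m

Load 1 — applied couple M₀=-20 kN·m at a=15/2 m (b=L-a=5/2):
  M_1 = M₀x/L  [x≤a] = (-20)·(5/2)/10 = -5 kN·m
Load 2 — uniform load w=8 kN/m over full span:
  M_2 = wx(L-x)/2 = 8·(5/2)·(10-(5/2))/2 = 75 kN·m
Load 3 — applied couple M₀=19 kN·m at a=20/3 m (b=L-a=10/3):
  M_3 = M₀x/L  [x≤a] = 19·(5/2)/10 = 19/4 kN·m
Load 4 — applied couple M₀=18 kN·m at a=10/3 m (b=L-a=20/3):
  M_4 = M₀x/L  [x≤a] = 18·(5/2)/10 = 9/2 kN·m
Superposition: M = Σ M_i = 317/4 kN·m ≈ 79.250000 kN·m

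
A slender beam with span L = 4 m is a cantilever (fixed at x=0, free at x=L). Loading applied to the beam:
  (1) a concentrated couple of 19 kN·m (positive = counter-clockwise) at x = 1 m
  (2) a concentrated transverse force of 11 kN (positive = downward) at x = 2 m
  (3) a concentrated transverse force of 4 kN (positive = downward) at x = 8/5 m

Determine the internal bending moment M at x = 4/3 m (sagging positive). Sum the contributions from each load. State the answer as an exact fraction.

M(4/3) = -42/5 kN·m

Load 1 — applied couple M₀=19 kN·m at a=1 m (b=L-a=3):
  M_1 = 0  [x>a] = 0 kN·m
Load 2 — point force P=11 kN at a=2 m (b=L-a=2):
  M_2 = -P(a-x)  [x≤a] = -11·(2-(4/3)) = -22/3 kN·m
Load 3 — point force P=4 kN at a=8/5 m (b=L-a=12/5):
  M_3 = -P(a-x)  [x≤a] = -4·((8/5)-(4/3)) = -16/15 kN·m
Superposition: M = Σ M_i = -42/5 kN·m ≈ -8.400000 kN·m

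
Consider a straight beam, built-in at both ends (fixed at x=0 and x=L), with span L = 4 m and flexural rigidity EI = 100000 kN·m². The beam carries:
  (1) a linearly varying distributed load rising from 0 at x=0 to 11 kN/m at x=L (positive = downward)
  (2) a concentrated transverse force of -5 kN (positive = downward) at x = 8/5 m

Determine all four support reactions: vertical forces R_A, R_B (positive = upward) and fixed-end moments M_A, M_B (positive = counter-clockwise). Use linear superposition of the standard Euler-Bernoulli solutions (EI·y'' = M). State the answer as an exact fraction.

R_A = 84/25 kN, M_A = 224/75 kN·m, R_B = 341/25 kN, M_B = -172/25 kN·m

Load 1 — triangular load w₀=11 kN/m (0→w₀ over full span):
  R_A = 3w₀L/20 = 3·11·4/20 = 33/5 kN
  M_A = w₀L²/30 = 11·4²/30 = 88/15 kN·m
  R_B = 7w₀L/20 = 7·11·4/20 = 77/5 kN
  M_B = -w₀L²/20 = -11·4²/20 = -44/5 kN·m
Load 2 — point force P=-5 kN at a=8/5 m (b=L-a=12/5):
  R_A = Pb²(3a+b)/L³ = (-5)·(12/5)²·(3·(8/5)+(12/5))/4³ = -81/25 kN
  M_A = Pab²/L² = (-5)·(8/5)·(12/5)²/4² = -72/25 kN·m
  R_B = Pa²(a+3b)/L³ = (-5)·(8/5)²·((8/5)+3·(12/5))/4³ = -44/25 kN
  M_B = -Pa²b/L² = -(-5)·(8/5)²·(12/5)/4² = 48/25 kN·m
Superposition: R_A = 84/25 kN, M_A = 224/75 kN·m, R_B = 341/25 kN, M_B = -172/25 kN·m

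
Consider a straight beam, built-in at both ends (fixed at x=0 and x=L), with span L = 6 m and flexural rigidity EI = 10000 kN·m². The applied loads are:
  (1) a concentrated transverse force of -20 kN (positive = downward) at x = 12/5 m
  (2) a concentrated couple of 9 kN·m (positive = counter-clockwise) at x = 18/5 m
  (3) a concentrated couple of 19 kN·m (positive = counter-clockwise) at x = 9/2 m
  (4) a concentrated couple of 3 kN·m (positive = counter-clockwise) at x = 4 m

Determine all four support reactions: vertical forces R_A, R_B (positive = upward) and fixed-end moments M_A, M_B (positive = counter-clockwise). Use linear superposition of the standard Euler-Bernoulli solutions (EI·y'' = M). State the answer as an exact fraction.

R_A = -1577/240 kN, M_A = -597/80 kN·m, R_B = -3223/240 kN, M_B = 723/80 kN·m

Load 1 — point force P=-20 kN at a=12/5 m (b=L-a=18/5):
  R_A = Pb²(3a+b)/L³ = (-20)·(18/5)²·(3·(12/5)+(18/5))/6³ = -324/25 kN
  M_A = Pab²/L² = (-20)·(12/5)·(18/5)²/6² = -432/25 kN·m
  R_B = Pa²(a+3b)/L³ = (-20)·(12/5)²·((12/5)+3·(18/5))/6³ = -176/25 kN
  M_B = -Pa²b/L² = -(-20)·(12/5)²·(18/5)/6² = 288/25 kN·m
Load 2 — applied couple M₀=9 kN·m at a=18/5 m (b=L-a=12/5):
  R_A = 6M₀ab/L³ = 6·9·(18/5)·(12/5)/6³ = 54/25 kN
  M_A = M₀b(2a-b)/L² = 9·(12/5)·(2·(18/5)-(12/5))/6² = 72/25 kN·m
  R_B = -6M₀ab/L³ = -6·9·(18/5)·(12/5)/6³ = -54/25 kN
  M_B = M₀a(2b-a)/L² = 9·(18/5)·(2·(12/5)-(18/5))/6² = 27/25 kN·m
Load 3 — applied couple M₀=19 kN·m at a=9/2 m (b=L-a=3/2):
  R_A = 6M₀ab/L³ = 6·19·(9/2)·(3/2)/6³ = 57/16 kN
  M_A = M₀b(2a-b)/L² = 19·(3/2)·(2·(9/2)-(3/2))/6² = 95/16 kN·m
  R_B = -6M₀ab/L³ = -6·19·(9/2)·(3/2)/6³ = -57/16 kN
  M_B = M₀a(2b-a)/L² = 19·(9/2)·(2·(3/2)-(9/2))/6² = -57/16 kN·m
Load 4 — applied couple M₀=3 kN·m at a=4 m (b=L-a=2):
  R_A = 6M₀ab/L³ = 6·3·4·2/6³ = 2/3 kN
  M_A = M₀b(2a-b)/L² = 3·2·(2·4-2)/6² = 1 kN·m
  R_B = -6M₀ab/L³ = -6·3·4·2/6³ = -2/3 kN
  M_B = M₀a(2b-a)/L² = 3·4·(2·2-4)/6² = 0 kN·m
Superposition: R_A = -1577/240 kN, M_A = -597/80 kN·m, R_B = -3223/240 kN, M_B = 723/80 kN·m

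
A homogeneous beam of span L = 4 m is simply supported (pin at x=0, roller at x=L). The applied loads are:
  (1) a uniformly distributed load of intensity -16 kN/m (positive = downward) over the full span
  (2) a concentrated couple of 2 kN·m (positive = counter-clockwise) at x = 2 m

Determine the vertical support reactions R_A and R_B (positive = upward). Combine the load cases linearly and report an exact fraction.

R_A = -63/2 kN, R_B = -65/2 kN

Load 1 — uniform load w=-16 kN/m over full span:
  R_A = wL/2 = (-16)·4/2 = -32 kN
  R_B = wL/2 = (-16)·4/2 = -32 kN
Load 2 — applied couple M₀=2 kN·m at a=2 m (b=L-a=2):
  R_A = M₀/L = 2/4 = 1/2 kN
  R_B = -M₀/L = -2/4 = -1/2 kN
Superposition: R_A = -63/2 kN, R_B = -65/2 kN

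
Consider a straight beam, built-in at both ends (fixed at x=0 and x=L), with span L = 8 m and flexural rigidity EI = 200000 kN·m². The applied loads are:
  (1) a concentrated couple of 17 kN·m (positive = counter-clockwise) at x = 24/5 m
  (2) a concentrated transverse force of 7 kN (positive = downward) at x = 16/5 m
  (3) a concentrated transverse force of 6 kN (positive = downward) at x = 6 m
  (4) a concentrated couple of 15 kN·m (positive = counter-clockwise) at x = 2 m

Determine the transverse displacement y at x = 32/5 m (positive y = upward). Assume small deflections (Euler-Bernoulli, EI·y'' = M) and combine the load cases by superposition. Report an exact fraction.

Load 1 — applied couple M₀=17 kN·m at a=24/5 m (b=L-a=16/5):
  y_1 = (R_Ax³/6 - M_Ax²/2 - M₀(x-a)²/2)/EI  [x>a] with R_A=153/50, M_A=136/25 = ((153/50)·(32/5)³/6 - (136/25)·(32/5)²/2 - 17·((32/5)-(24/5))²/2)/200000 = 51/19531250 m
Load 2 — point force P=7 kN at a=16/5 m (b=L-a=24/5):
  y_2 = -Pa²(L-x)²(3bL-(3b+a)(L-x))/(6L³EI)  [x>a] = -7·(16/5)²·(8-(32/5))²·(3·(24/5)·8-(3·(24/5)+(16/5))·(8-(32/5)))/(6·8³·200000) = -3808/146484375 m
Load 3 — point force P=6 kN at a=6 m (b=L-a=2):
  y_3 = -Pa²(L-x)²(3bL-(3b+a)(L-x))/(6L³EI)  [x>a] = -6·6²·(8-(32/5))²·(3·2·8-(3·2+6)·(8-(32/5)))/(6·8³·200000) = -81/3125000 m
Load 4 — applied couple M₀=15 kN·m at a=2 m (b=L-a=6):
  y_4 = (R_Ax³/6 - M_Ax²/2 - M₀(x-a)²/2)/EI  [x>a] with R_A=135/64, M_A=-45/16 = ((135/64)·(32/5)³/6 - (-45/16)·(32/5)²/2 - 15·((32/5)-2)²/2)/200000 = 57/2500000 m
Superposition: y = Σ y_i = -124241/4687500000 m ≈ -0.000027 m

y(32/5) = -124241/4687500000 m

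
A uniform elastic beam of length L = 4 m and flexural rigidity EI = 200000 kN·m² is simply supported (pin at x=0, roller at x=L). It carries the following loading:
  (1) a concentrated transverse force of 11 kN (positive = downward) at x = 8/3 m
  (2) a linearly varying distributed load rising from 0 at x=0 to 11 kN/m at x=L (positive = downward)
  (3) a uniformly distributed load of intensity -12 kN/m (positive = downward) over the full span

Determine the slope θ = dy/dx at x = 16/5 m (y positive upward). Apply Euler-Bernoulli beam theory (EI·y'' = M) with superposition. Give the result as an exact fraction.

θ(16/5) = -31537/1265625000 rad

Load 1 — point force P=11 kN at a=8/3 m (b=L-a=4/3):
  θ_1 = -Pa(2L²-6Lx+3x²+a²)/(6LEI)  [x>a] = -11·(8/3)·(2·4²-6·4·(16/5)+3·(16/5)²+(8/3)²)/(6·4·200000) = 539/12656250 rad
Load 2 — triangular load w₀=11 kN/m (0→w₀ over full span):
  θ_2 = -w₀(7L⁴-30L²x²+15x⁴)/(360LEI) = -11·(7·4⁴-30·4²·(16/5)²+15·(16/5)⁴)/(360·4·200000) = 8327/140625000 rad
Load 3 — uniform load w=-12 kN/m over full span:
  θ_3 = -w(L³-6Lx²+4x³)/(24EI) = -(-12)·(4³-6·4·(16/5)²+4·(16/5)³)/(24·200000) = -99/781250 rad
Superposition: θ = Σ θ_i = -31537/1265625000 rad ≈ -0.000025 rad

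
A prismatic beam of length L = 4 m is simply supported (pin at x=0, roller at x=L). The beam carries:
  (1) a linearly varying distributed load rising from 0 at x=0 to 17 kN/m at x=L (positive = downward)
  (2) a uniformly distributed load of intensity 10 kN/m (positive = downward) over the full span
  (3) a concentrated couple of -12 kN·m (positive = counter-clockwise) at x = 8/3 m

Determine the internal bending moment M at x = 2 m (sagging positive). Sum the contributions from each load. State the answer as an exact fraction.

M(2) = 31 kN·m

Load 1 — triangular load w₀=17 kN/m (0→w₀ over full span):
  M_1 = w₀Lx/6 - w₀x³/(6L) = 17·4·2/6 - 17·2³/(6·4) = 17 kN·m
Load 2 — uniform load w=10 kN/m over full span:
  M_2 = wx(L-x)/2 = 10·2·(4-2)/2 = 20 kN·m
Load 3 — applied couple M₀=-12 kN·m at a=8/3 m (b=L-a=4/3):
  M_3 = M₀x/L  [x≤a] = (-12)·2/4 = -6 kN·m
Superposition: M = Σ M_i = 31 kN·m ≈ 31.000000 kN·m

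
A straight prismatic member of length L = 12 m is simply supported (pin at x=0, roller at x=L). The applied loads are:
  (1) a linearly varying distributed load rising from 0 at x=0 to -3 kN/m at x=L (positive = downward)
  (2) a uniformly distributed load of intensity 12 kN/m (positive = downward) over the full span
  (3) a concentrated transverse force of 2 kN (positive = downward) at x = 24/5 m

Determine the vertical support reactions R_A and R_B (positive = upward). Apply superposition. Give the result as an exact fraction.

R_A = 336/5 kN, R_B = 304/5 kN

Load 1 — triangular load w₀=-3 kN/m (0→w₀ over full span):
  R_A = w₀L/6 = (-3)·12/6 = -6 kN
  R_B = w₀L/3 = (-3)·12/3 = -12 kN
Load 2 — uniform load w=12 kN/m over full span:
  R_A = wL/2 = 12·12/2 = 72 kN
  R_B = wL/2 = 12·12/2 = 72 kN
Load 3 — point force P=2 kN at a=24/5 m (b=L-a=36/5):
  R_A = Pb/L = 2·(36/5)/12 = 6/5 kN
  R_B = Pa/L = 2·(24/5)/12 = 4/5 kN
Superposition: R_A = 336/5 kN, R_B = 304/5 kN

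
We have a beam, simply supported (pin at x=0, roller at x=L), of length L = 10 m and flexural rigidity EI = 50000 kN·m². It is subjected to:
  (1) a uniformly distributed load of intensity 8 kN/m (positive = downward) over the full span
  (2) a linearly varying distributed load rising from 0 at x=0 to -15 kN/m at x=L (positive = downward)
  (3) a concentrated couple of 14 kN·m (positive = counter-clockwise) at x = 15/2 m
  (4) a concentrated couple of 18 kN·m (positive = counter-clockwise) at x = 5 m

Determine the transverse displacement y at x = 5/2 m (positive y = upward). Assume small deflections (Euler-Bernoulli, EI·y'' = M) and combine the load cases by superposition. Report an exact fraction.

Load 1 — uniform load w=8 kN/m over full span:
  y_1 = -wx(L³-2Lx²+x³)/(24EI) = -8·(5/2)·(10³-2·10·(5/2)²+(5/2)³)/(24·50000) = -19/1280 m
Load 2 — triangular load w₀=-15 kN/m (0→w₀ over full span):
  y_2 = -w₀x(7L⁴-10L²x²+3x⁴)/(360LEI) = -(-15)·(5/2)·(7·10⁴-10·10²·(5/2)²+3·(5/2)⁴)/(360·10·50000) = 109/8192 m
Load 3 — applied couple M₀=14 kN·m at a=15/2 m (b=L-a=5/2):
  y_3 = (M₀x³/(6L)+C₁x)/EI  [x≤a] with C₁=M₀(3b²-L²)/(6L)=-455/24 = (14·(5/2)³/(6·10)+(-455/24)·(5/2))/50000 = -7/8000 m
Load 4 — applied couple M₀=18 kN·m at a=5 m (b=L-a=5):
  y_4 = (M₀x³/(6L)+C₁x)/EI  [x≤a] with C₁=M₀(3b²-L²)/(6L)=-15/2 = (18·(5/2)³/(6·10)+(-15/2)·(5/2))/50000 = -9/32000 m
Superposition: y = Σ y_i = -2759/1024000 m ≈ -0.002694 m

y(5/2) = -2759/1024000 m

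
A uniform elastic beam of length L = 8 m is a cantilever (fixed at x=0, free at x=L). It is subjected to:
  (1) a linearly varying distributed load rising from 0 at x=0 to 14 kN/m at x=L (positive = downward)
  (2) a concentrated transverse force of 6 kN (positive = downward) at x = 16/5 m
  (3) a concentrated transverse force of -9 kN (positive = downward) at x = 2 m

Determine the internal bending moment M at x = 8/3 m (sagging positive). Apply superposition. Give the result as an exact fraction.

Load 1 — triangular load w₀=14 kN/m (0→w₀ over full span):
  M_1 = w₀Lx/2 - w₀L²/3 - w₀x³/(6L) = 14·8·(8/3)/2 - 14·8²/3 - 14·(8/3)³/(6·8) = -12544/81 kN·m
Load 2 — point force P=6 kN at a=16/5 m (b=L-a=24/5):
  M_2 = -P(a-x)  [x≤a] = -6·((16/5)-(8/3)) = -16/5 kN·m
Load 3 — point force P=-9 kN at a=2 m (b=L-a=6):
  M_3 = 0  [x>a] = 0 kN·m
Superposition: M = Σ M_i = -64016/405 kN·m ≈ -158.064198 kN·m

M(8/3) = -64016/405 kN·m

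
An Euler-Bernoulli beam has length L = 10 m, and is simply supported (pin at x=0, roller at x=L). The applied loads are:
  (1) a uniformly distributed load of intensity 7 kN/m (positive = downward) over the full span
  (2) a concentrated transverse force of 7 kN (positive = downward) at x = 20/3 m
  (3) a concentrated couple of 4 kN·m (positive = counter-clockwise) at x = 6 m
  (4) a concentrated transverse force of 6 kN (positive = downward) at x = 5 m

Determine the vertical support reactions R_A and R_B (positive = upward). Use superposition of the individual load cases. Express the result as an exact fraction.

R_A = 611/15 kN, R_B = 634/15 kN

Load 1 — uniform load w=7 kN/m over full span:
  R_A = wL/2 = 7·10/2 = 35 kN
  R_B = wL/2 = 7·10/2 = 35 kN
Load 2 — point force P=7 kN at a=20/3 m (b=L-a=10/3):
  R_A = Pb/L = 7·(10/3)/10 = 7/3 kN
  R_B = Pa/L = 7·(20/3)/10 = 14/3 kN
Load 3 — applied couple M₀=4 kN·m at a=6 m (b=L-a=4):
  R_A = M₀/L = 4/10 = 2/5 kN
  R_B = -M₀/L = -4/10 = -2/5 kN
Load 4 — point force P=6 kN at a=5 m (b=L-a=5):
  R_A = Pb/L = 6·5/10 = 3 kN
  R_B = Pa/L = 6·5/10 = 3 kN
Superposition: R_A = 611/15 kN, R_B = 634/15 kN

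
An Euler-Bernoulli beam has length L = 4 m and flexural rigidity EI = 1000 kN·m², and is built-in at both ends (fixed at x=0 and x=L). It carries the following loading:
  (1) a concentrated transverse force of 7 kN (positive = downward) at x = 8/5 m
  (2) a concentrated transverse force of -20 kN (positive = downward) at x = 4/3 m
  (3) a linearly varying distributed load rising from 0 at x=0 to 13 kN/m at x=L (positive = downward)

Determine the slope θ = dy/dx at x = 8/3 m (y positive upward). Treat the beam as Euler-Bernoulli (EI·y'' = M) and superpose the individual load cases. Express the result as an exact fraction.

Load 1 — point force P=7 kN at a=8/5 m (b=L-a=12/5):
  θ_1 = Pa²(L-x)(2bL-(3b+a)(L-x))/(2L³EI)  [x>a] = 7·(8/5)²·(4-(8/3))·(2·(12/5)·4-(3·(12/5)+(8/5))·(4-(8/3)))/(2·4³·1000) = 196/140625 rad
Load 2 — point force P=-20 kN at a=4/3 m (b=L-a=8/3):
  θ_2 = Pa²(L-x)(2bL-(3b+a)(L-x))/(2L³EI)  [x>a] = (-20)·(4/3)²·(4-(8/3))·(2·(8/3)·4-(3·(8/3)+(4/3))·(4-(8/3)))/(2·4³·1000) = -4/1215 rad
Load 3 — triangular load w₀=13 kN/m (0→w₀ over full span):
  θ_3 = -w₀(2x(L-x)(L-2x)(x+2L)+x²(L-x)²)/(120LEI) = -13·(2·(8/3)·(4-(8/3))·(4-2·(8/3))·((8/3)+2·4)+(8/3)²·(4-(8/3))²)/(120·4·1000) = 364/151875 rad
Superposition: θ = Σ θ_i = 1892/3796875 rad ≈ 0.000498 rad

θ(8/3) = 1892/3796875 rad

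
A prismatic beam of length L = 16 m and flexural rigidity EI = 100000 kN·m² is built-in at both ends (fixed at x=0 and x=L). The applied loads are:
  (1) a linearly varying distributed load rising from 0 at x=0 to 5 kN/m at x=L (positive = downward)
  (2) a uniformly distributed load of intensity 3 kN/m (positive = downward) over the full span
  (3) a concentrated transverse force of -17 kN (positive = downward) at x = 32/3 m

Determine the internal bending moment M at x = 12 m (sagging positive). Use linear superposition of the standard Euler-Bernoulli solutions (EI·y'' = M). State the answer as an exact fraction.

Load 1 — triangular load w₀=5 kN/m (0→w₀ over full span):
  M_1 = 3w₀Lx/20 - w₀L²/30 - w₀x³/(6L) = 3·5·16·12/20 - 5·16²/30 - 5·12³/(6·16) = 34/3 kN·m
Load 2 — uniform load w=3 kN/m over full span:
  M_2 = wLx/2 - wL²/12 - wx²/2 = 3·16·12/2 - 3·16²/12 - 3·12²/2 = 8 kN·m
Load 3 — point force P=-17 kN at a=32/3 m (b=L-a=16/3):
  M_3 = Pa²(a+3b)(L-x)/L³ - Pa²b/L²  [x>a] = (-17)·(32/3)²·((32/3)+3·(16/3))·(16-12)/16³ - (-17)·(32/3)²·(16/3)/16² = -272/27 kN·m
Superposition: M = Σ M_i = 250/27 kN·m ≈ 9.259259 kN·m

M(12) = 250/27 kN·m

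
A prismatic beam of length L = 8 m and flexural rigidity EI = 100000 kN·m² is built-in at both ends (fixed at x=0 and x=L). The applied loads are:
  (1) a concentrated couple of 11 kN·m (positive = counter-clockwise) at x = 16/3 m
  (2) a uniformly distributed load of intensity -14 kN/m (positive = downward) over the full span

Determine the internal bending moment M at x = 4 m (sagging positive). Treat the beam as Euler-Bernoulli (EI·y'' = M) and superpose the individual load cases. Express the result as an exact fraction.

M(4) = -101/3 kN·m

Load 1 — applied couple M₀=11 kN·m at a=16/3 m (b=L-a=8/3):
  M_1 = R_Ax - M_A  [x≤a] with R_A=11/6, M_A=11/3 = (11/6)·4 - (11/3) = 11/3 kN·m
Load 2 — uniform load w=-14 kN/m over full span:
  M_2 = wLx/2 - wL²/12 - wx²/2 = (-14)·8·4/2 - (-14)·8²/12 - (-14)·4²/2 = -112/3 kN·m
Superposition: M = Σ M_i = -101/3 kN·m ≈ -33.666667 kN·m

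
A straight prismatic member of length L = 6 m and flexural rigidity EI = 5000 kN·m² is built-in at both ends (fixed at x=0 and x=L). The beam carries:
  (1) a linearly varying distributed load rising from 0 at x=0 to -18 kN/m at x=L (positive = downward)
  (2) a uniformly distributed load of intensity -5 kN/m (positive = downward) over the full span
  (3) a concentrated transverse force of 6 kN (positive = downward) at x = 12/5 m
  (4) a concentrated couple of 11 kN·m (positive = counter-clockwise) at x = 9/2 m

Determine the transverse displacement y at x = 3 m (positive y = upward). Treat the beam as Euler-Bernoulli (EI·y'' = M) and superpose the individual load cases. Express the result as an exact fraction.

y(3) = 70029/10000000 m

Load 1 — triangular load w₀=-18 kN/m (0→w₀ over full span):
  y_1 = -w₀x²(L-x)²(x+2L)/(120LEI) = -(-18)·3²·(6-3)²·(3+2·6)/(120·6·5000) = 243/40000 m
Load 2 — uniform load w=-5 kN/m over full span:
  y_2 = -wx²(L-x)²/(24EI) = -(-5)·3²·(6-3)²/(24·5000) = 27/8000 m
Load 3 — point force P=6 kN at a=12/5 m (b=L-a=18/5):
  y_3 = -Pa²(L-x)²(3bL-(3b+a)(L-x))/(6L³EI)  [x>a] = -6·(12/5)²·(6-3)²·(3·(18/5)·6-(3·(18/5)+(12/5))·(6-3))/(6·6³·5000) = -189/156250 m
Load 4 — applied couple M₀=11 kN·m at a=9/2 m (b=L-a=3/2):
  y_4 = (R_Ax³/6 - M_Ax²/2)/EI  [x≤a] with R_A=33/16, M_A=55/16 = ((33/16)·3³/6 - (55/16)·3²/2)/5000 = -99/80000 m
Superposition: y = Σ y_i = 70029/10000000 m ≈ 0.007003 m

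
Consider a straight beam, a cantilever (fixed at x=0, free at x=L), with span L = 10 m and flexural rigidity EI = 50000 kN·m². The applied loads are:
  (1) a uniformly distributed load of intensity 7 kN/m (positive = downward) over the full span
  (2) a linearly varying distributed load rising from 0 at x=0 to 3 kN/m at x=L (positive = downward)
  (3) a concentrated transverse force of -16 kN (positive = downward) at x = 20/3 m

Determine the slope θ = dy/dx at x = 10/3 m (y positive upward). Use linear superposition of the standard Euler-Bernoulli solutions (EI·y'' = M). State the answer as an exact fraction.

Load 1 — uniform load w=7 kN/m over full span:
  θ_1 = -wx(x²-3Lx+3L²)/(6EI) = -7·(10/3)·((10/3)²-3·10·(10/3)+3·10²)/(6·50000) = -133/8100 rad
Load 2 — triangular load w₀=3 kN/m (0→w₀ over full span):
  θ_2 = (w₀Lx²/4-w₀L²x/3-w₀x⁴/(24L))/EI = (3·10·(10/3)²/4-3·10²·(10/3)/3-3·(10/3)⁴/(24·10))/50000 = -163/32400 rad
Load 3 — point force P=-16 kN at a=20/3 m (b=L-a=10/3):
  θ_3 = -Px(2a-x)/(2EI)  [x≤a] = -(-16)·(10/3)·(2·(20/3)-(10/3))/(2·50000) = 2/375 rad
Superposition: θ = Σ θ_i = -2611/162000 rad ≈ -0.016117 rad

θ(10/3) = -2611/162000 rad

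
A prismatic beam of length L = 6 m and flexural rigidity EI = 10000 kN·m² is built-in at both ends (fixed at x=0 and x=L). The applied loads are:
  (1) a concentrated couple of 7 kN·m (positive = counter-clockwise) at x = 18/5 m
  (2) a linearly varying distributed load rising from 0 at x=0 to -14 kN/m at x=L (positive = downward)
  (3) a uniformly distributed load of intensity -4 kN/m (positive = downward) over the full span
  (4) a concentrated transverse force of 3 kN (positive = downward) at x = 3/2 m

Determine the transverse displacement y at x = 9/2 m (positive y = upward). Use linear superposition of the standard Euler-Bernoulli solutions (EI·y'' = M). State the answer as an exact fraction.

y(9/2) = 55107/25600000 m

Load 1 — applied couple M₀=7 kN·m at a=18/5 m (b=L-a=12/5):
  y_1 = (R_Ax³/6 - M_Ax²/2 - M₀(x-a)²/2)/EI  [x>a] with R_A=42/25, M_A=56/25 = ((42/25)·(9/2)³/6 - (56/25)·(9/2)²/2 - 7·((9/2)-(18/5))²/2)/10000 = 0 m
Load 2 — triangular load w₀=-14 kN/m (0→w₀ over full span):
  y_2 = -w₀x²(L-x)²(x+2L)/(120LEI) = -(-14)·(9/2)²·(6-(9/2))²·((9/2)+2·6)/(120·6·10000) = 18711/12800000 m
Load 3 — uniform load w=-4 kN/m over full span:
  y_3 = -wx²(L-x)²/(24EI) = -(-4)·(9/2)²·(6-(9/2))²/(24·10000) = 243/320000 m
Load 4 — point force P=3 kN at a=3/2 m (b=L-a=9/2):
  y_4 = -Pa²(L-x)²(3bL-(3b+a)(L-x))/(6L³EI)  [x>a] = -3·(3/2)²·(6-(9/2))²·(3·(9/2)·6-(3·(9/2)+(3/2))·(6-(9/2)))/(6·6³·10000) = -351/5120000 m
Superposition: y = Σ y_i = 55107/25600000 m ≈ 0.002153 m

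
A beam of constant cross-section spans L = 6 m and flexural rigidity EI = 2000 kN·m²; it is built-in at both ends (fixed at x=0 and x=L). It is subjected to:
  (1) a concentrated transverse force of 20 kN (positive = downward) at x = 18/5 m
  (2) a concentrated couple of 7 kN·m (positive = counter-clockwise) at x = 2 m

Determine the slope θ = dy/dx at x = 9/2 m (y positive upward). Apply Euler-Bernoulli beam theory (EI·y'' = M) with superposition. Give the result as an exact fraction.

Load 1 — point force P=20 kN at a=18/5 m (b=L-a=12/5):
  θ_1 = Pa²(L-x)(2bL-(3b+a)(L-x))/(2L³EI)  [x>a] = 20·(18/5)²·(6-(9/2))·(2·(12/5)·6-(3·(12/5)+(18/5))·(6-(9/2)))/(2·6³·2000) = 567/100000 rad
Load 2 — applied couple M₀=7 kN·m at a=2 m (b=L-a=4):
  θ_2 = (R_Ax²/2 - M_Ax - M₀(x-a))/EI  [x>a] with R_A=14/9, M_A=0 = ((14/9)·(9/2)²/2 - 0·(9/2) - 7·((9/2)-2))/2000 = -7/8000 rad
Superposition: θ = Σ θ_i = 959/200000 rad ≈ 0.004795 rad

θ(9/2) = 959/200000 rad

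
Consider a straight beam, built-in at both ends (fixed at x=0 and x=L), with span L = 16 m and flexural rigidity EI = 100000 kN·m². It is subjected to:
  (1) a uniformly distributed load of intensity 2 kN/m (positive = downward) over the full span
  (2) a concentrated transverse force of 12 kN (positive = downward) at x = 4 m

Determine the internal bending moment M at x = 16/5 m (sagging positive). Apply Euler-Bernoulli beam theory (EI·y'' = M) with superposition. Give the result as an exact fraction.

M(16/5) = 277/75 kN·m

Load 1 — uniform load w=2 kN/m over full span:
  M_1 = wLx/2 - wL²/12 - wx²/2 = 2·16·(16/5)/2 - 2·16²/12 - 2·(16/5)²/2 = -128/75 kN·m
Load 2 — point force P=12 kN at a=4 m (b=L-a=12):
  M_2 = Pb²(3a+b)x/L³ - Pab²/L²  [x≤a] = 12·12²·(3·4+12)·(16/5)/16³ - 12·4·12²/16² = 27/5 kN·m
Superposition: M = Σ M_i = 277/75 kN·m ≈ 3.693333 kN·m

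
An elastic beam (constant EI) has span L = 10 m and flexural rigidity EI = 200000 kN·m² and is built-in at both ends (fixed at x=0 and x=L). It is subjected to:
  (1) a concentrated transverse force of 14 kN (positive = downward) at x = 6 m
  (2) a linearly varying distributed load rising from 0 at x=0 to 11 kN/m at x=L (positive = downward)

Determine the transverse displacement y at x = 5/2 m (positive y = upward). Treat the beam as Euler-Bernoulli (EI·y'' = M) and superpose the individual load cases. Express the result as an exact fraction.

y(5/2) = -6247/12288000 m

Load 1 — point force P=14 kN at a=6 m (b=L-a=4):
  y_1 = -Pb²x²(3aL-(3a+b)x)/(6L³EI)  [x≤a] = -14·4²·(5/2)²·(3·6·10-(3·6+4)·(5/2))/(6·10³·200000) = -7/48000 m
Load 2 — triangular load w₀=11 kN/m (0→w₀ over full span):
  y_2 = -w₀x²(L-x)²(x+2L)/(120LEI) = -11·(5/2)²·(10-(5/2))²·((5/2)+2·10)/(120·10·200000) = -297/819200 m
Superposition: y = Σ y_i = -6247/12288000 m ≈ -0.000508 m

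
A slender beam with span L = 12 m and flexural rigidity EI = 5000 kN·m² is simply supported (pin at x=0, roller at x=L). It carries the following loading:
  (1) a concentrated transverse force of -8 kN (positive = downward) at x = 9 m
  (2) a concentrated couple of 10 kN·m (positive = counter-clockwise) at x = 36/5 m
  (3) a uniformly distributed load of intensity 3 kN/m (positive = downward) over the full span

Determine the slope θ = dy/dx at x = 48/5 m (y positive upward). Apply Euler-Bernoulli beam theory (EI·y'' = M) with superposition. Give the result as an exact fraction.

Load 1 — point force P=-8 kN at a=9 m (b=L-a=3):
  θ_1 = -Pa(2L²-6Lx+3x²+a²)/(6LEI)  [x>a] = -(-8)·9·(2·12²-6·12·(48/5)+3·(48/5)²+9²)/(6·12·5000) = -1143/125000 rad
Load 2 — applied couple M₀=10 kN·m at a=36/5 m (b=L-a=24/5):
  θ_2 = (M₀x²/(2L)-M₀(x-a)+C₁)/EI  [x>a] with C₁=M₀(3b²-L²)/(6L)=-52/5 = (10·(48/5)²/(2·12)-10·((48/5)-(36/5))+(-52/5))/5000 = 1/1250 rad
Load 3 — uniform load w=3 kN/m over full span:
  θ_3 = -w(L³-6Lx²+4x³)/(24EI) = -3·(12³-6·12·(48/5)²+4·(48/5)³)/(24·5000) = 2673/78125 rad
Superposition: θ = Σ θ_i = 16169/625000 rad ≈ 0.025870 rad

θ(48/5) = 16169/625000 rad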